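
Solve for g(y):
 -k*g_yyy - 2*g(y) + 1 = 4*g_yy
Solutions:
 g(y) = C1*exp(-y*((sqrt(((27 + 64/k^2)^2 - 4096/k^4)/k^2) + 27/k + 64/k^3)^(1/3) + 4/k + 16/(k^2*(sqrt(((27 + 64/k^2)^2 - 4096/k^4)/k^2) + 27/k + 64/k^3)^(1/3)))/3) + C2*exp(y*((sqrt(((27 + 64/k^2)^2 - 4096/k^4)/k^2) + 27/k + 64/k^3)^(1/3) - sqrt(3)*I*(sqrt(((27 + 64/k^2)^2 - 4096/k^4)/k^2) + 27/k + 64/k^3)^(1/3) - 8/k - 64/(k^2*(-1 + sqrt(3)*I)*(sqrt(((27 + 64/k^2)^2 - 4096/k^4)/k^2) + 27/k + 64/k^3)^(1/3)))/6) + C3*exp(y*((sqrt(((27 + 64/k^2)^2 - 4096/k^4)/k^2) + 27/k + 64/k^3)^(1/3) + sqrt(3)*I*(sqrt(((27 + 64/k^2)^2 - 4096/k^4)/k^2) + 27/k + 64/k^3)^(1/3) - 8/k + 64/(k^2*(1 + sqrt(3)*I)*(sqrt(((27 + 64/k^2)^2 - 4096/k^4)/k^2) + 27/k + 64/k^3)^(1/3)))/6) + 1/2


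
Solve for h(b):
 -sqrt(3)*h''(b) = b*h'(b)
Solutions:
 h(b) = C1 + C2*erf(sqrt(2)*3^(3/4)*b/6)


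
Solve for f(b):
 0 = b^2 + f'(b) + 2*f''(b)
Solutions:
 f(b) = C1 + C2*exp(-b/2) - b^3/3 + 2*b^2 - 8*b


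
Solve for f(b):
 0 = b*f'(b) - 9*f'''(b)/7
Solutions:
 f(b) = C1 + Integral(C2*airyai(21^(1/3)*b/3) + C3*airybi(21^(1/3)*b/3), b)


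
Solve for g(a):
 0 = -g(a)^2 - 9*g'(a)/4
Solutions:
 g(a) = 9/(C1 + 4*a)


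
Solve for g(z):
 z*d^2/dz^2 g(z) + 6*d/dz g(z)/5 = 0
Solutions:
 g(z) = C1 + C2/z^(1/5)


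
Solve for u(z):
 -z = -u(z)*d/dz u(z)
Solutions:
 u(z) = -sqrt(C1 + z^2)
 u(z) = sqrt(C1 + z^2)


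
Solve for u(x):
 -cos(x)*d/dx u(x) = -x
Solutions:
 u(x) = C1 + Integral(x/cos(x), x)


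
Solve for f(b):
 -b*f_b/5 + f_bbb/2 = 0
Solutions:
 f(b) = C1 + Integral(C2*airyai(2^(1/3)*5^(2/3)*b/5) + C3*airybi(2^(1/3)*5^(2/3)*b/5), b)


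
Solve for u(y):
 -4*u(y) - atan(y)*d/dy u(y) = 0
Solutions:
 u(y) = C1*exp(-4*Integral(1/atan(y), y))


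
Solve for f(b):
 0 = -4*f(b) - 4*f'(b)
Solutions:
 f(b) = C1*exp(-b)


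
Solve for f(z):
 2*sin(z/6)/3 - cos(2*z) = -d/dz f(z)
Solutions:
 f(z) = C1 + sin(2*z)/2 + 4*cos(z/6)


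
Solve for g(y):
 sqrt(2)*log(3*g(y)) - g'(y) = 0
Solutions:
 -sqrt(2)*Integral(1/(log(_y) + log(3)), (_y, g(y)))/2 = C1 - y


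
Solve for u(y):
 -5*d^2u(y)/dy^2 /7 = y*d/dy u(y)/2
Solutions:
 u(y) = C1 + C2*erf(sqrt(35)*y/10)


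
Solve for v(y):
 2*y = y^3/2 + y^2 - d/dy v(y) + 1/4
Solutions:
 v(y) = C1 + y^4/8 + y^3/3 - y^2 + y/4


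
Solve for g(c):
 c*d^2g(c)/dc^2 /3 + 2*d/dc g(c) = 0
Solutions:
 g(c) = C1 + C2/c^5


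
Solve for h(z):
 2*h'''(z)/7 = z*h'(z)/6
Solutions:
 h(z) = C1 + Integral(C2*airyai(126^(1/3)*z/6) + C3*airybi(126^(1/3)*z/6), z)


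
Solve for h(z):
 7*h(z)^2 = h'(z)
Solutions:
 h(z) = -1/(C1 + 7*z)


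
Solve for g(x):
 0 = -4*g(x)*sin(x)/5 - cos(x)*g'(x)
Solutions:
 g(x) = C1*cos(x)^(4/5)


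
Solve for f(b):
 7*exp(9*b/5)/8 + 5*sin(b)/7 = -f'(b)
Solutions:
 f(b) = C1 - 35*exp(9*b/5)/72 + 5*cos(b)/7


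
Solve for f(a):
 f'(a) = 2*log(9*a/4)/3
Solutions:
 f(a) = C1 + 2*a*log(a)/3 - 4*a*log(2)/3 - 2*a/3 + 4*a*log(3)/3


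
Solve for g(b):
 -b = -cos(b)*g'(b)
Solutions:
 g(b) = C1 + Integral(b/cos(b), b)


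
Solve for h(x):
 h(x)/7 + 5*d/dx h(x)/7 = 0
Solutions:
 h(x) = C1*exp(-x/5)


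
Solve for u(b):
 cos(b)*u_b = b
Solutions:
 u(b) = C1 + Integral(b/cos(b), b)


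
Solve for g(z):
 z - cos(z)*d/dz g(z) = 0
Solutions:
 g(z) = C1 + Integral(z/cos(z), z)


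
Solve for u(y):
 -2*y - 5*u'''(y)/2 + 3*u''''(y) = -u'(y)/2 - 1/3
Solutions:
 u(y) = C1 + C2*exp(y*(25/(18*sqrt(354) + 361)^(1/3) + (18*sqrt(354) + 361)^(1/3) + 10)/36)*sin(sqrt(3)*y*(-(18*sqrt(354) + 361)^(1/3) + 25/(18*sqrt(354) + 361)^(1/3))/36) + C3*exp(y*(25/(18*sqrt(354) + 361)^(1/3) + (18*sqrt(354) + 361)^(1/3) + 10)/36)*cos(sqrt(3)*y*(-(18*sqrt(354) + 361)^(1/3) + 25/(18*sqrt(354) + 361)^(1/3))/36) + C4*exp(y*(-(18*sqrt(354) + 361)^(1/3) - 25/(18*sqrt(354) + 361)^(1/3) + 5)/18) + 2*y^2 - 2*y/3


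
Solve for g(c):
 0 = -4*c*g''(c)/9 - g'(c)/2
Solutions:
 g(c) = C1 + C2/c^(1/8)


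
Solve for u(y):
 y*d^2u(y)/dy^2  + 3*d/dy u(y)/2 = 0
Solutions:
 u(y) = C1 + C2/sqrt(y)


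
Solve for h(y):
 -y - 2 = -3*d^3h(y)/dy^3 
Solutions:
 h(y) = C1 + C2*y + C3*y^2 + y^4/72 + y^3/9


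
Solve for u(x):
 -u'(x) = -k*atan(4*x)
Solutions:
 u(x) = C1 + k*(x*atan(4*x) - log(16*x^2 + 1)/8)


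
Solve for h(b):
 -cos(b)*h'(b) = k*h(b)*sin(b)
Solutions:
 h(b) = C1*exp(k*log(cos(b)))


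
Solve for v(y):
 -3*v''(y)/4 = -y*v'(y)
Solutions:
 v(y) = C1 + C2*erfi(sqrt(6)*y/3)


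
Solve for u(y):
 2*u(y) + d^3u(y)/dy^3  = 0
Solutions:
 u(y) = C3*exp(-2^(1/3)*y) + (C1*sin(2^(1/3)*sqrt(3)*y/2) + C2*cos(2^(1/3)*sqrt(3)*y/2))*exp(2^(1/3)*y/2)


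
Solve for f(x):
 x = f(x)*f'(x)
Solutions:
 f(x) = -sqrt(C1 + x^2)
 f(x) = sqrt(C1 + x^2)


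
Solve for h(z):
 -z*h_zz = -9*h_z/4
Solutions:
 h(z) = C1 + C2*z^(13/4)


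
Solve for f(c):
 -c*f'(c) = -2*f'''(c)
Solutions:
 f(c) = C1 + Integral(C2*airyai(2^(2/3)*c/2) + C3*airybi(2^(2/3)*c/2), c)


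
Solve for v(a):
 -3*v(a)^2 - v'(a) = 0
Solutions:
 v(a) = 1/(C1 + 3*a)


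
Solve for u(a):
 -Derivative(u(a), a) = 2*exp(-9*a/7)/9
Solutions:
 u(a) = C1 + 14*exp(-9*a/7)/81


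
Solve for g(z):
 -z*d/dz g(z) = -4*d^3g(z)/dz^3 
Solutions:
 g(z) = C1 + Integral(C2*airyai(2^(1/3)*z/2) + C3*airybi(2^(1/3)*z/2), z)


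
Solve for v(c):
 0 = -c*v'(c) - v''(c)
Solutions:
 v(c) = C1 + C2*erf(sqrt(2)*c/2)


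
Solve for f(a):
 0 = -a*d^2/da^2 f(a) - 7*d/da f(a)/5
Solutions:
 f(a) = C1 + C2/a^(2/5)


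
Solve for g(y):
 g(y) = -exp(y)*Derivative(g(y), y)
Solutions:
 g(y) = C1*exp(exp(-y))


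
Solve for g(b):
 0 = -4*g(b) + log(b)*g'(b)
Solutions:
 g(b) = C1*exp(4*li(b))


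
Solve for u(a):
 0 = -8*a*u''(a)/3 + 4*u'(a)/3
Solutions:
 u(a) = C1 + C2*a^(3/2)


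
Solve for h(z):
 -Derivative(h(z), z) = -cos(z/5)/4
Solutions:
 h(z) = C1 + 5*sin(z/5)/4


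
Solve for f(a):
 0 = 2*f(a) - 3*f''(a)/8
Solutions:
 f(a) = C1*exp(-4*sqrt(3)*a/3) + C2*exp(4*sqrt(3)*a/3)


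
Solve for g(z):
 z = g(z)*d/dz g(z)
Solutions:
 g(z) = -sqrt(C1 + z^2)
 g(z) = sqrt(C1 + z^2)


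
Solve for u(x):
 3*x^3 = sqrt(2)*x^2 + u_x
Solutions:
 u(x) = C1 + 3*x^4/4 - sqrt(2)*x^3/3


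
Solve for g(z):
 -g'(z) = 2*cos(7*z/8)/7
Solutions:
 g(z) = C1 - 16*sin(7*z/8)/49


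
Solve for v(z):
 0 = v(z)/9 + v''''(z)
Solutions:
 v(z) = (C1*sin(sqrt(6)*z/6) + C2*cos(sqrt(6)*z/6))*exp(-sqrt(6)*z/6) + (C3*sin(sqrt(6)*z/6) + C4*cos(sqrt(6)*z/6))*exp(sqrt(6)*z/6)


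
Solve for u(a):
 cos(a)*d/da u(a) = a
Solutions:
 u(a) = C1 + Integral(a/cos(a), a)


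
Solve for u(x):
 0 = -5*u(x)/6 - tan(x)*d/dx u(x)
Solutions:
 u(x) = C1/sin(x)^(5/6)


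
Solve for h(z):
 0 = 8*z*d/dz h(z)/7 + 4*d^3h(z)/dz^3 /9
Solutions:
 h(z) = C1 + Integral(C2*airyai(-18^(1/3)*7^(2/3)*z/7) + C3*airybi(-18^(1/3)*7^(2/3)*z/7), z)


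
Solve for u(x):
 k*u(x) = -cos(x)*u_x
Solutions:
 u(x) = C1*exp(k*(log(sin(x) - 1) - log(sin(x) + 1))/2)


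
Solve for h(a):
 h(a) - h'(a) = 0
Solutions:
 h(a) = C1*exp(a)


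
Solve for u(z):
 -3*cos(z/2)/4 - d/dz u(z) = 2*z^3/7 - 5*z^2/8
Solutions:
 u(z) = C1 - z^4/14 + 5*z^3/24 - 3*sin(z/2)/2


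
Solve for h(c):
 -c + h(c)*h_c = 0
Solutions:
 h(c) = -sqrt(C1 + c^2)
 h(c) = sqrt(C1 + c^2)


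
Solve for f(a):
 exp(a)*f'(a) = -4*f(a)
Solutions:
 f(a) = C1*exp(4*exp(-a))


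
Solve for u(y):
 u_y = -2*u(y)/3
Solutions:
 u(y) = C1*exp(-2*y/3)


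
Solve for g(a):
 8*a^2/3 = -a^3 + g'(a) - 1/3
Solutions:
 g(a) = C1 + a^4/4 + 8*a^3/9 + a/3


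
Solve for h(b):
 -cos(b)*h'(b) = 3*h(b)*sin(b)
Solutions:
 h(b) = C1*cos(b)^3


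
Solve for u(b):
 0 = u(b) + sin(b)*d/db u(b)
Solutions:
 u(b) = C1*sqrt(cos(b) + 1)/sqrt(cos(b) - 1)


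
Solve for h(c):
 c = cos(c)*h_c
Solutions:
 h(c) = C1 + Integral(c/cos(c), c)


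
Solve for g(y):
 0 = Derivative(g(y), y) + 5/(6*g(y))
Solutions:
 g(y) = -sqrt(C1 - 15*y)/3
 g(y) = sqrt(C1 - 15*y)/3


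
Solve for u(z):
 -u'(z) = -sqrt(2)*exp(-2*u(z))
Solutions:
 u(z) = log(-sqrt(C1 + 2*sqrt(2)*z))
 u(z) = log(C1 + 2*sqrt(2)*z)/2


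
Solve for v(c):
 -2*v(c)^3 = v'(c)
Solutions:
 v(c) = -sqrt(2)*sqrt(-1/(C1 - 2*c))/2
 v(c) = sqrt(2)*sqrt(-1/(C1 - 2*c))/2


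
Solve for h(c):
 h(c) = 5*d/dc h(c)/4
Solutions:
 h(c) = C1*exp(4*c/5)


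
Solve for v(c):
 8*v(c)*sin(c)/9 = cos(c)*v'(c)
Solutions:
 v(c) = C1/cos(c)^(8/9)


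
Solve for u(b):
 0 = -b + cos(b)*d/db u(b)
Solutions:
 u(b) = C1 + Integral(b/cos(b), b)


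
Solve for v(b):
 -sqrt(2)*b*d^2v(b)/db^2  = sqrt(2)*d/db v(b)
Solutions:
 v(b) = C1 + C2*log(b)


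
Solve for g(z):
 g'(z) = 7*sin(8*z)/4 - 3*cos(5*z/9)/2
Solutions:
 g(z) = C1 - 27*sin(5*z/9)/10 - 7*cos(8*z)/32


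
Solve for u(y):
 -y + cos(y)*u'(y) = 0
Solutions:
 u(y) = C1 + Integral(y/cos(y), y)


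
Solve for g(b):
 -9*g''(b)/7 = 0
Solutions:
 g(b) = C1 + C2*b


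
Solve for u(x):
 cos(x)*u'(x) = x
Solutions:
 u(x) = C1 + Integral(x/cos(x), x)


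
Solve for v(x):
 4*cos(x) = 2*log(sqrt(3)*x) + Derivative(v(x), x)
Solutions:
 v(x) = C1 - 2*x*log(x) - x*log(3) + 2*x + 4*sin(x)


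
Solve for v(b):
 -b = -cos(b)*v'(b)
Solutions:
 v(b) = C1 + Integral(b/cos(b), b)


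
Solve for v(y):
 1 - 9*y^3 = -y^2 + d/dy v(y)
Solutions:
 v(y) = C1 - 9*y^4/4 + y^3/3 + y


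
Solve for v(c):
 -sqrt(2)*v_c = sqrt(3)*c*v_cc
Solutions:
 v(c) = C1 + C2*c^(1 - sqrt(6)/3)


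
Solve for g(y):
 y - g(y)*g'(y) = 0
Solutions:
 g(y) = -sqrt(C1 + y^2)
 g(y) = sqrt(C1 + y^2)


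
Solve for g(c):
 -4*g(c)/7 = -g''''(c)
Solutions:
 g(c) = C1*exp(-sqrt(2)*7^(3/4)*c/7) + C2*exp(sqrt(2)*7^(3/4)*c/7) + C3*sin(sqrt(2)*7^(3/4)*c/7) + C4*cos(sqrt(2)*7^(3/4)*c/7)


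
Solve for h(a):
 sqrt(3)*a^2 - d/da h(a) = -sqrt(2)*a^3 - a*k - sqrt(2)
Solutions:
 h(a) = C1 + sqrt(2)*a^4/4 + sqrt(3)*a^3/3 + a^2*k/2 + sqrt(2)*a


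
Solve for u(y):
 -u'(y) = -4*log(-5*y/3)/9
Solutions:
 u(y) = C1 + 4*y*log(-y)/9 + 4*y*(-log(3) - 1 + log(5))/9


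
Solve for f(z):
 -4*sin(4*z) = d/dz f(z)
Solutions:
 f(z) = C1 + cos(4*z)


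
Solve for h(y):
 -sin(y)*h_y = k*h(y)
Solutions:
 h(y) = C1*exp(k*(-log(cos(y) - 1) + log(cos(y) + 1))/2)


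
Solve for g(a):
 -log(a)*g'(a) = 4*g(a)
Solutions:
 g(a) = C1*exp(-4*li(a))


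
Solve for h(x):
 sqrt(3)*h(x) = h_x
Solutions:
 h(x) = C1*exp(sqrt(3)*x)


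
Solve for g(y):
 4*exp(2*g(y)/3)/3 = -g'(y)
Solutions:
 g(y) = 3*log(-sqrt(-1/(C1 - 4*y))) - 3*log(2)/2 + 3*log(3)
 g(y) = 3*log(-1/(C1 - 4*y))/2 - 3*log(2)/2 + 3*log(3)


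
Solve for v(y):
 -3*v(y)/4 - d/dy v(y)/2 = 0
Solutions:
 v(y) = C1*exp(-3*y/2)


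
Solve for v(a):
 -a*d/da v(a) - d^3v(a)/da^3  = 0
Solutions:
 v(a) = C1 + Integral(C2*airyai(-a) + C3*airybi(-a), a)


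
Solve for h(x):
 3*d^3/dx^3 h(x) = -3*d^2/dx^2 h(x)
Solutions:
 h(x) = C1 + C2*x + C3*exp(-x)


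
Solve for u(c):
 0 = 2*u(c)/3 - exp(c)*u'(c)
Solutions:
 u(c) = C1*exp(-2*exp(-c)/3)


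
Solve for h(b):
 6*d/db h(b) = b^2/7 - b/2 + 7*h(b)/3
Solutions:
 h(b) = C1*exp(7*b/18) - 3*b^2/49 - 69*b/686 - 621/2401


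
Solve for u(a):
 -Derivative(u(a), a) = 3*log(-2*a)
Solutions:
 u(a) = C1 - 3*a*log(-a) + 3*a*(1 - log(2))


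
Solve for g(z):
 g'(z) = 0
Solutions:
 g(z) = C1


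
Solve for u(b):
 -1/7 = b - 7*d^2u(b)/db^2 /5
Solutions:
 u(b) = C1 + C2*b + 5*b^3/42 + 5*b^2/98


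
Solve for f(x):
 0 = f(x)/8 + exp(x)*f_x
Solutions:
 f(x) = C1*exp(exp(-x)/8)


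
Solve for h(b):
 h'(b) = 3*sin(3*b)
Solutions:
 h(b) = C1 - cos(3*b)


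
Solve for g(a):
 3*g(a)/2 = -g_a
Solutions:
 g(a) = C1*exp(-3*a/2)


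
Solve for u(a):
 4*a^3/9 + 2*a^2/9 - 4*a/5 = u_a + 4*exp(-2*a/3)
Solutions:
 u(a) = C1 + a^4/9 + 2*a^3/27 - 2*a^2/5 + 6*exp(-2*a/3)


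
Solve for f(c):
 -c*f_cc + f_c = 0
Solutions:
 f(c) = C1 + C2*c^2


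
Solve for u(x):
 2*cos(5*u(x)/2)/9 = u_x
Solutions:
 -2*x/9 - log(sin(5*u(x)/2) - 1)/5 + log(sin(5*u(x)/2) + 1)/5 = C1


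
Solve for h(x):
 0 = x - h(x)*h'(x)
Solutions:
 h(x) = -sqrt(C1 + x^2)
 h(x) = sqrt(C1 + x^2)


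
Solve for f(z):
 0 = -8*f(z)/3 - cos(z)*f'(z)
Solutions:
 f(z) = C1*(sin(z) - 1)^(4/3)/(sin(z) + 1)^(4/3)


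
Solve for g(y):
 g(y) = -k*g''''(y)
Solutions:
 g(y) = C1*exp(-y*(-1/k)^(1/4)) + C2*exp(y*(-1/k)^(1/4)) + C3*exp(-I*y*(-1/k)^(1/4)) + C4*exp(I*y*(-1/k)^(1/4))


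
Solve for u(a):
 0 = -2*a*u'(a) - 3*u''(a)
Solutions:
 u(a) = C1 + C2*erf(sqrt(3)*a/3)


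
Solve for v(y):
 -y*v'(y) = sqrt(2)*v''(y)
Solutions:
 v(y) = C1 + C2*erf(2^(1/4)*y/2)


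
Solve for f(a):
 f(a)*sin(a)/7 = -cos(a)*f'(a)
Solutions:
 f(a) = C1*cos(a)^(1/7)


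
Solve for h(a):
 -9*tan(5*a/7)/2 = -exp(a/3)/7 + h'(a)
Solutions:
 h(a) = C1 + 3*exp(a/3)/7 + 63*log(cos(5*a/7))/10


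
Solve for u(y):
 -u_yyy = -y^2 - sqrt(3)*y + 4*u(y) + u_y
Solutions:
 u(y) = C1*exp(-3^(1/3)*y*(-(18 + sqrt(327))^(1/3) + 3^(1/3)/(18 + sqrt(327))^(1/3))/6)*sin(3^(1/6)*y*(3/(18 + sqrt(327))^(1/3) + 3^(2/3)*(18 + sqrt(327))^(1/3))/6) + C2*exp(-3^(1/3)*y*(-(18 + sqrt(327))^(1/3) + 3^(1/3)/(18 + sqrt(327))^(1/3))/6)*cos(3^(1/6)*y*(3/(18 + sqrt(327))^(1/3) + 3^(2/3)*(18 + sqrt(327))^(1/3))/6) + C3*exp(3^(1/3)*y*(-(18 + sqrt(327))^(1/3) + 3^(1/3)/(18 + sqrt(327))^(1/3))/3) + y^2/4 - y/8 + sqrt(3)*y/4 - sqrt(3)/16 + 1/32


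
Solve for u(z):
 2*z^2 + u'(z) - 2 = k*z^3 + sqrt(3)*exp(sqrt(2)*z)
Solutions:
 u(z) = C1 + k*z^4/4 - 2*z^3/3 + 2*z + sqrt(6)*exp(sqrt(2)*z)/2


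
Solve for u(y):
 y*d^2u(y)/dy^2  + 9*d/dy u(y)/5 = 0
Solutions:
 u(y) = C1 + C2/y^(4/5)


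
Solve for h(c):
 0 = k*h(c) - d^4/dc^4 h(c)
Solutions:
 h(c) = C1*exp(-c*k^(1/4)) + C2*exp(c*k^(1/4)) + C3*exp(-I*c*k^(1/4)) + C4*exp(I*c*k^(1/4))


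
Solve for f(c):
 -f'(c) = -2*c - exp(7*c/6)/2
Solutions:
 f(c) = C1 + c^2 + 3*exp(7*c/6)/7


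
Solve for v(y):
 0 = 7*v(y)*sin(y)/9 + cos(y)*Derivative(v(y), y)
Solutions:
 v(y) = C1*cos(y)^(7/9)


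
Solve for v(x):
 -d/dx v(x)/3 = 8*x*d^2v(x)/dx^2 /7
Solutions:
 v(x) = C1 + C2*x^(17/24)


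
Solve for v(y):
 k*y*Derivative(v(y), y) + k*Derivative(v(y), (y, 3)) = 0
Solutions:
 v(y) = C1 + Integral(C2*airyai(-y) + C3*airybi(-y), y)


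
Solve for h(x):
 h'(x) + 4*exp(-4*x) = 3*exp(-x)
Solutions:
 h(x) = C1 - 3*exp(-x) + exp(-4*x)


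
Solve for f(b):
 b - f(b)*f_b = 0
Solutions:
 f(b) = -sqrt(C1 + b^2)
 f(b) = sqrt(C1 + b^2)


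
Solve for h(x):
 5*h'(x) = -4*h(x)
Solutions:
 h(x) = C1*exp(-4*x/5)


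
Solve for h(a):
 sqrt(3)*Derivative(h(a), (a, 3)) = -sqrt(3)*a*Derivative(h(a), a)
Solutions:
 h(a) = C1 + Integral(C2*airyai(-a) + C3*airybi(-a), a)


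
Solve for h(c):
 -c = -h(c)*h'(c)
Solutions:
 h(c) = -sqrt(C1 + c^2)
 h(c) = sqrt(C1 + c^2)


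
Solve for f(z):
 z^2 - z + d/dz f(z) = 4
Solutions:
 f(z) = C1 - z^3/3 + z^2/2 + 4*z


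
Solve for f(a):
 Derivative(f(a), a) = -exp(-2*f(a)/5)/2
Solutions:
 f(a) = 5*log(-sqrt(C1 - a)) - 5*log(5)/2
 f(a) = 5*log(C1 - a/5)/2


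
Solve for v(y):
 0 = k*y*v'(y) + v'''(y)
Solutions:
 v(y) = C1 + Integral(C2*airyai(y*(-k)^(1/3)) + C3*airybi(y*(-k)^(1/3)), y)


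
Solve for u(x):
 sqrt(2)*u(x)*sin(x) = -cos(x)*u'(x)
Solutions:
 u(x) = C1*cos(x)^(sqrt(2))


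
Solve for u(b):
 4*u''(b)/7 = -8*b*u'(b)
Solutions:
 u(b) = C1 + C2*erf(sqrt(7)*b)


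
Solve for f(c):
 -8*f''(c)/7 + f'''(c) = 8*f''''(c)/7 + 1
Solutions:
 f(c) = C1 + C2*c - 7*c^2/16 + (C3*sin(3*sqrt(23)*c/16) + C4*cos(3*sqrt(23)*c/16))*exp(7*c/16)


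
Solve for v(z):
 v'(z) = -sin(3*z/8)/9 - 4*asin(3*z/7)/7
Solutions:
 v(z) = C1 - 4*z*asin(3*z/7)/7 - 4*sqrt(49 - 9*z^2)/21 + 8*cos(3*z/8)/27


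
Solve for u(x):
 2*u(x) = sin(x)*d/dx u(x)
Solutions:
 u(x) = C1*(cos(x) - 1)/(cos(x) + 1)


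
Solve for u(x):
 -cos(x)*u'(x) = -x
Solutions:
 u(x) = C1 + Integral(x/cos(x), x)


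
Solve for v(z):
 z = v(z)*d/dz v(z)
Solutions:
 v(z) = -sqrt(C1 + z^2)
 v(z) = sqrt(C1 + z^2)


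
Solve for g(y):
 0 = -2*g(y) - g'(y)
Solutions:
 g(y) = C1*exp(-2*y)


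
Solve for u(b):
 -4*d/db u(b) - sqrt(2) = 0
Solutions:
 u(b) = C1 - sqrt(2)*b/4


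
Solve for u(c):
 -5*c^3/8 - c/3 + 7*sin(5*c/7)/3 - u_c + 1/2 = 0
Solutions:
 u(c) = C1 - 5*c^4/32 - c^2/6 + c/2 - 49*cos(5*c/7)/15


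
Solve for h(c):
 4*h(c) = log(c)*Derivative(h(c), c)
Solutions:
 h(c) = C1*exp(4*li(c))


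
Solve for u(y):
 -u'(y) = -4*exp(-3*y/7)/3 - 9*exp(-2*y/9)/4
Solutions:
 u(y) = C1 - 28*exp(-3*y/7)/9 - 81*exp(-2*y/9)/8


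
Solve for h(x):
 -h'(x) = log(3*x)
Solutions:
 h(x) = C1 - x*log(x) - x*log(3) + x


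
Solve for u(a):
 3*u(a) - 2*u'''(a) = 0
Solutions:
 u(a) = C3*exp(2^(2/3)*3^(1/3)*a/2) + (C1*sin(2^(2/3)*3^(5/6)*a/4) + C2*cos(2^(2/3)*3^(5/6)*a/4))*exp(-2^(2/3)*3^(1/3)*a/4)


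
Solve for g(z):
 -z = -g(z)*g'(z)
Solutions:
 g(z) = -sqrt(C1 + z^2)
 g(z) = sqrt(C1 + z^2)


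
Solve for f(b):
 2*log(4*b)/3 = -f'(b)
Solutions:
 f(b) = C1 - 2*b*log(b)/3 - 4*b*log(2)/3 + 2*b/3


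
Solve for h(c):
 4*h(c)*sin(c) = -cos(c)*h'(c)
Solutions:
 h(c) = C1*cos(c)^4


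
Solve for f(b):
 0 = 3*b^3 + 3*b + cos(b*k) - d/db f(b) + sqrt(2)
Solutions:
 f(b) = C1 + 3*b^4/4 + 3*b^2/2 + sqrt(2)*b + sin(b*k)/k


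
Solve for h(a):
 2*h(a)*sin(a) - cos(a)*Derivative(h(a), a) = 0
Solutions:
 h(a) = C1/cos(a)^2


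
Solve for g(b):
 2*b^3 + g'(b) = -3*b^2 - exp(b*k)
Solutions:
 g(b) = C1 - b^4/2 - b^3 - exp(b*k)/k


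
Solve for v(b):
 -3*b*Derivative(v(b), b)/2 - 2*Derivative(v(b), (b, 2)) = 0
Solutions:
 v(b) = C1 + C2*erf(sqrt(6)*b/4)


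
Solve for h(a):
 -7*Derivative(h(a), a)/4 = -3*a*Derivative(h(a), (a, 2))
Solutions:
 h(a) = C1 + C2*a^(19/12)


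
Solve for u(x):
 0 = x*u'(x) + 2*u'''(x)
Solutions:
 u(x) = C1 + Integral(C2*airyai(-2^(2/3)*x/2) + C3*airybi(-2^(2/3)*x/2), x)


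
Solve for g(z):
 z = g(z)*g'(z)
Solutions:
 g(z) = -sqrt(C1 + z^2)
 g(z) = sqrt(C1 + z^2)


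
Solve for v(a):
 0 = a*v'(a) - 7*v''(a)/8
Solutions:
 v(a) = C1 + C2*erfi(2*sqrt(7)*a/7)


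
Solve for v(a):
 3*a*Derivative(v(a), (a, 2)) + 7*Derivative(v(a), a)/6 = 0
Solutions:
 v(a) = C1 + C2*a^(11/18)


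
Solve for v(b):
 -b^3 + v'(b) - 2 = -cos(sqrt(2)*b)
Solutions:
 v(b) = C1 + b^4/4 + 2*b - sqrt(2)*sin(sqrt(2)*b)/2


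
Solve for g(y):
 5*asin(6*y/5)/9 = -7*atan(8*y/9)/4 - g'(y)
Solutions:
 g(y) = C1 - 5*y*asin(6*y/5)/9 - 7*y*atan(8*y/9)/4 - 5*sqrt(25 - 36*y^2)/54 + 63*log(64*y^2 + 81)/64


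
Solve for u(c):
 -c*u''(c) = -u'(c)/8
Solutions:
 u(c) = C1 + C2*c^(9/8)


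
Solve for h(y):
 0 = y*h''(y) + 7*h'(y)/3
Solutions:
 h(y) = C1 + C2/y^(4/3)


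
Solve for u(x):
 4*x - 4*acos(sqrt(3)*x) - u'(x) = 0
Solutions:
 u(x) = C1 + 2*x^2 - 4*x*acos(sqrt(3)*x) + 4*sqrt(3)*sqrt(1 - 3*x^2)/3


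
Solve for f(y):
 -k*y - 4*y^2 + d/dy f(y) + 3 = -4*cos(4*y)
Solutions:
 f(y) = C1 + k*y^2/2 + 4*y^3/3 - 3*y - sin(4*y)


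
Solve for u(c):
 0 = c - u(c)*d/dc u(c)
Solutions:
 u(c) = -sqrt(C1 + c^2)
 u(c) = sqrt(C1 + c^2)


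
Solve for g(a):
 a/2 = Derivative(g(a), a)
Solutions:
 g(a) = C1 + a^2/4


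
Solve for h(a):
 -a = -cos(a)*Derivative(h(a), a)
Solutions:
 h(a) = C1 + Integral(a/cos(a), a)


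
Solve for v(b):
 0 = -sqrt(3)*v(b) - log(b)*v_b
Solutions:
 v(b) = C1*exp(-sqrt(3)*li(b))


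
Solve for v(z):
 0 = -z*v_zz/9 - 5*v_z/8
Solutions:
 v(z) = C1 + C2/z^(37/8)


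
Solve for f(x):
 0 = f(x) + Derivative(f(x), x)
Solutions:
 f(x) = C1*exp(-x)


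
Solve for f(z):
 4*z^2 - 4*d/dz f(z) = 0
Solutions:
 f(z) = C1 + z^3/3


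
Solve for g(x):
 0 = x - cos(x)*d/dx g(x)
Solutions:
 g(x) = C1 + Integral(x/cos(x), x)


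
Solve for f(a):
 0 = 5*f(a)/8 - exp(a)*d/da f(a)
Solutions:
 f(a) = C1*exp(-5*exp(-a)/8)


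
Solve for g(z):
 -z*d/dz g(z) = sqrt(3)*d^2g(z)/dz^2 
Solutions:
 g(z) = C1 + C2*erf(sqrt(2)*3^(3/4)*z/6)


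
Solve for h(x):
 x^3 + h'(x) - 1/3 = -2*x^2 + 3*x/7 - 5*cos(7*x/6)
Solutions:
 h(x) = C1 - x^4/4 - 2*x^3/3 + 3*x^2/14 + x/3 - 30*sin(7*x/6)/7


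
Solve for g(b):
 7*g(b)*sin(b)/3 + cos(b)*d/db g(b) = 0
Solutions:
 g(b) = C1*cos(b)^(7/3)


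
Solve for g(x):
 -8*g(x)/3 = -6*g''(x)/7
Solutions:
 g(x) = C1*exp(-2*sqrt(7)*x/3) + C2*exp(2*sqrt(7)*x/3)


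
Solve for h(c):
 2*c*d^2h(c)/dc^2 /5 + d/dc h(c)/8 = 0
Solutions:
 h(c) = C1 + C2*c^(11/16)


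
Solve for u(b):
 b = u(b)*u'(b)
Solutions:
 u(b) = -sqrt(C1 + b^2)
 u(b) = sqrt(C1 + b^2)


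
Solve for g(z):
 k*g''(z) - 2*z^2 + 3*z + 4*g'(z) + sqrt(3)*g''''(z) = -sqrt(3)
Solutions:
 g(z) = C1 + C2*exp(z*(3^(1/3)*k/(sqrt(sqrt(3)*k^3 + 324) + 18)^(1/3) - 3^(1/6)*(sqrt(sqrt(3)*k^3 + 324) + 18)^(1/3))/3) + C3*exp(z*(4*sqrt(3)*k/((-3^(1/6) + 3^(2/3)*I)*(sqrt(sqrt(3)*k^3 + 324) + 18)^(1/3)) + 3^(1/6)*(sqrt(sqrt(3)*k^3 + 324) + 18)^(1/3) - 3^(2/3)*I*(sqrt(sqrt(3)*k^3 + 324) + 18)^(1/3))/6) + C4*exp(z*(-4*sqrt(3)*k/((3^(1/6) + 3^(2/3)*I)*(sqrt(sqrt(3)*k^3 + 324) + 18)^(1/3)) + 3^(1/6)*(sqrt(sqrt(3)*k^3 + 324) + 18)^(1/3) + 3^(2/3)*I*(sqrt(sqrt(3)*k^3 + 324) + 18)^(1/3))/6) + k^2*z/16 - k*z^2/8 + 3*k*z/16 + z^3/6 - 3*z^2/8 - sqrt(3)*z/4


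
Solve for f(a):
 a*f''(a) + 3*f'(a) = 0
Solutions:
 f(a) = C1 + C2/a^2


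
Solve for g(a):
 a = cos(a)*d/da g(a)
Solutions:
 g(a) = C1 + Integral(a/cos(a), a)


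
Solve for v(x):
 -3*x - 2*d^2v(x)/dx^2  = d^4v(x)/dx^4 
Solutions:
 v(x) = C1 + C2*x + C3*sin(sqrt(2)*x) + C4*cos(sqrt(2)*x) - x^3/4


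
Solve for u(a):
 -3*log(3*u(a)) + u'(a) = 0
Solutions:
 -Integral(1/(log(_y) + log(3)), (_y, u(a)))/3 = C1 - a


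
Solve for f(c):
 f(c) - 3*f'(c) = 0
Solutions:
 f(c) = C1*exp(c/3)


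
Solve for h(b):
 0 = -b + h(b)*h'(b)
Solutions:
 h(b) = -sqrt(C1 + b^2)
 h(b) = sqrt(C1 + b^2)


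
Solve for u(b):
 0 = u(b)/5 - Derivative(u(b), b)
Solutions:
 u(b) = C1*exp(b/5)


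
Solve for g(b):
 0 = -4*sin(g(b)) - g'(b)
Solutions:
 g(b) = -acos((-C1 - exp(8*b))/(C1 - exp(8*b))) + 2*pi
 g(b) = acos((-C1 - exp(8*b))/(C1 - exp(8*b)))


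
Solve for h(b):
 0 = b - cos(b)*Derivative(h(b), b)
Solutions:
 h(b) = C1 + Integral(b/cos(b), b)


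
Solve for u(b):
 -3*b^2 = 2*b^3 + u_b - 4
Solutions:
 u(b) = C1 - b^4/2 - b^3 + 4*b


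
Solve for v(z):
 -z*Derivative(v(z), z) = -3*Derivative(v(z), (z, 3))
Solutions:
 v(z) = C1 + Integral(C2*airyai(3^(2/3)*z/3) + C3*airybi(3^(2/3)*z/3), z)


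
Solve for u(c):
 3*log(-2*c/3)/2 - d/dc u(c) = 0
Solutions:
 u(c) = C1 + 3*c*log(-c)/2 + 3*c*(-log(3) - 1 + log(2))/2


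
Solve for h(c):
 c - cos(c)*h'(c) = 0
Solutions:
 h(c) = C1 + Integral(c/cos(c), c)


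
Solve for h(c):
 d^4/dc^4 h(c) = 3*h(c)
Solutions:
 h(c) = C1*exp(-3^(1/4)*c) + C2*exp(3^(1/4)*c) + C3*sin(3^(1/4)*c) + C4*cos(3^(1/4)*c)


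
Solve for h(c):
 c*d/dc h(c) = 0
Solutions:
 h(c) = C1


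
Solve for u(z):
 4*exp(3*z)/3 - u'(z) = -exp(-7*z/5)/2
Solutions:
 u(z) = C1 + 4*exp(3*z)/9 - 5*exp(-7*z/5)/14


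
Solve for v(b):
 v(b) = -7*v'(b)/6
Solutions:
 v(b) = C1*exp(-6*b/7)


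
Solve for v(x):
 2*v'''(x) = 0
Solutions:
 v(x) = C1 + C2*x + C3*x^2


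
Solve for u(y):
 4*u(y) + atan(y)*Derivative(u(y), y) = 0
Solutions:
 u(y) = C1*exp(-4*Integral(1/atan(y), y))


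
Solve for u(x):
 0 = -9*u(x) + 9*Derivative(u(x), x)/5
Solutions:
 u(x) = C1*exp(5*x)


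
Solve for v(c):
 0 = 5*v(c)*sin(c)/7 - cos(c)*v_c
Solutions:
 v(c) = C1/cos(c)^(5/7)


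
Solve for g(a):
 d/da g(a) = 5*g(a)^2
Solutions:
 g(a) = -1/(C1 + 5*a)


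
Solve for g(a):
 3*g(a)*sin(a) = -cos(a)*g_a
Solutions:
 g(a) = C1*cos(a)^3


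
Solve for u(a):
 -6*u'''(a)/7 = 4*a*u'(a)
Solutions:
 u(a) = C1 + Integral(C2*airyai(-14^(1/3)*3^(2/3)*a/3) + C3*airybi(-14^(1/3)*3^(2/3)*a/3), a)


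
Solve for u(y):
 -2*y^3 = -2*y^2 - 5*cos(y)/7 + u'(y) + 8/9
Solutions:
 u(y) = C1 - y^4/2 + 2*y^3/3 - 8*y/9 + 5*sin(y)/7


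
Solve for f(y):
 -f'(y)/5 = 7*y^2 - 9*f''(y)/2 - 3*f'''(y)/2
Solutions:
 f(y) = C1 + C2*exp(y*(-45 + sqrt(2145))/30) + C3*exp(-y*(45 + sqrt(2145))/30) - 35*y^3/3 - 1575*y^2/2 - 71925*y/2


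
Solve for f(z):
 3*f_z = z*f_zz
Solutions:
 f(z) = C1 + C2*z^4


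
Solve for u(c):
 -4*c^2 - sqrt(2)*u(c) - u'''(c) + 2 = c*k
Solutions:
 u(c) = C3*exp(-2^(1/6)*c) - 2*sqrt(2)*c^2 - sqrt(2)*c*k/2 + (C1*sin(2^(1/6)*sqrt(3)*c/2) + C2*cos(2^(1/6)*sqrt(3)*c/2))*exp(2^(1/6)*c/2) + sqrt(2)


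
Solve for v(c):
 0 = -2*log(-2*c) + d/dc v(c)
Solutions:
 v(c) = C1 + 2*c*log(-c) + 2*c*(-1 + log(2))


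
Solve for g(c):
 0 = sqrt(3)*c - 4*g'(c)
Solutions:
 g(c) = C1 + sqrt(3)*c^2/8


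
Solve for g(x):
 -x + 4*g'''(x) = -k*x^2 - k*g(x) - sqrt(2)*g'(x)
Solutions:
 g(x) = C1*exp(x*(3^(1/3)*(9*k + sqrt(3)*sqrt(27*k^2 + 2*sqrt(2)))^(1/3)/12 - 3^(5/6)*I*(9*k + sqrt(3)*sqrt(27*k^2 + 2*sqrt(2)))^(1/3)/12 + sqrt(2)/((-3^(1/3) + 3^(5/6)*I)*(9*k + sqrt(3)*sqrt(27*k^2 + 2*sqrt(2)))^(1/3)))) + C2*exp(x*(3^(1/3)*(9*k + sqrt(3)*sqrt(27*k^2 + 2*sqrt(2)))^(1/3)/12 + 3^(5/6)*I*(9*k + sqrt(3)*sqrt(27*k^2 + 2*sqrt(2)))^(1/3)/12 - sqrt(2)/((3^(1/3) + 3^(5/6)*I)*(9*k + sqrt(3)*sqrt(27*k^2 + 2*sqrt(2)))^(1/3)))) + C3*exp(3^(1/3)*x*(-(9*k + sqrt(3)*sqrt(27*k^2 + 2*sqrt(2)))^(1/3) + sqrt(2)*3^(1/3)/(9*k + sqrt(3)*sqrt(27*k^2 + 2*sqrt(2)))^(1/3))/6) - x^2 + x/k + 2*sqrt(2)*x/k - 4/k^2 - sqrt(2)/k^2


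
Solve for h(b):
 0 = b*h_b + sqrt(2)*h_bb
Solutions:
 h(b) = C1 + C2*erf(2^(1/4)*b/2)


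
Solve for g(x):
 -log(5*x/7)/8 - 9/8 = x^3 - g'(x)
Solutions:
 g(x) = C1 + x^4/4 + x*log(x)/8 - x*log(7)/8 + x*log(5)/8 + x


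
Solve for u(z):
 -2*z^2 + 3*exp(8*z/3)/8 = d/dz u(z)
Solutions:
 u(z) = C1 - 2*z^3/3 + 9*exp(8*z/3)/64


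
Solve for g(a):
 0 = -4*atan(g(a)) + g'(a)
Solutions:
 Integral(1/atan(_y), (_y, g(a))) = C1 + 4*a


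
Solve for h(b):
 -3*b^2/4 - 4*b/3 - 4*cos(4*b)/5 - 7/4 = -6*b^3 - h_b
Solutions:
 h(b) = C1 - 3*b^4/2 + b^3/4 + 2*b^2/3 + 7*b/4 + sin(4*b)/5


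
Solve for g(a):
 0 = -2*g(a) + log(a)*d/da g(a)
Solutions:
 g(a) = C1*exp(2*li(a))


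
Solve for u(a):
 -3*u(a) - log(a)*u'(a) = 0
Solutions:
 u(a) = C1*exp(-3*li(a))


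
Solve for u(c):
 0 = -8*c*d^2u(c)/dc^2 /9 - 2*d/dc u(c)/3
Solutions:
 u(c) = C1 + C2*c^(1/4)


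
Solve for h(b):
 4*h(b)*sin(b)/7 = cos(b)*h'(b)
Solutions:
 h(b) = C1/cos(b)^(4/7)


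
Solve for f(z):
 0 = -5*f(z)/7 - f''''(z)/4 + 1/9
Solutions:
 f(z) = (C1*sin(5^(1/4)*7^(3/4)*z/7) + C2*cos(5^(1/4)*7^(3/4)*z/7))*exp(-5^(1/4)*7^(3/4)*z/7) + (C3*sin(5^(1/4)*7^(3/4)*z/7) + C4*cos(5^(1/4)*7^(3/4)*z/7))*exp(5^(1/4)*7^(3/4)*z/7) + 7/45


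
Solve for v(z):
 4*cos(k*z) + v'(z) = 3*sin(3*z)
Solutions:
 v(z) = C1 - cos(3*z) - 4*sin(k*z)/k


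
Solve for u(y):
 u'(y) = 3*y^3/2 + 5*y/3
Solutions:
 u(y) = C1 + 3*y^4/8 + 5*y^2/6


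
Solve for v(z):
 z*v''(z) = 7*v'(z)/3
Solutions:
 v(z) = C1 + C2*z^(10/3)


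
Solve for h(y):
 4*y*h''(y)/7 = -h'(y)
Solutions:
 h(y) = C1 + C2/y^(3/4)


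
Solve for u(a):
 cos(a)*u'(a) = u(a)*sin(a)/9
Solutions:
 u(a) = C1/cos(a)^(1/9)


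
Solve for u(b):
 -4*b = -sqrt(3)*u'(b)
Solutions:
 u(b) = C1 + 2*sqrt(3)*b^2/3


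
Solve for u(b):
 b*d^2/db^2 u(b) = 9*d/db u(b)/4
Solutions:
 u(b) = C1 + C2*b^(13/4)


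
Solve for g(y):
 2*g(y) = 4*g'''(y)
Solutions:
 g(y) = C3*exp(2^(2/3)*y/2) + (C1*sin(2^(2/3)*sqrt(3)*y/4) + C2*cos(2^(2/3)*sqrt(3)*y/4))*exp(-2^(2/3)*y/4)


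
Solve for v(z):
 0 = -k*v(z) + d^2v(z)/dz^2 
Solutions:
 v(z) = C1*exp(-sqrt(k)*z) + C2*exp(sqrt(k)*z)


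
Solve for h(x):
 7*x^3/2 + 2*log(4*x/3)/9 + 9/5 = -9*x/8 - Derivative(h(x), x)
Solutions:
 h(x) = C1 - 7*x^4/8 - 9*x^2/16 - 2*x*log(x)/9 - 71*x/45 - 4*x*log(2)/9 + 2*x*log(3)/9


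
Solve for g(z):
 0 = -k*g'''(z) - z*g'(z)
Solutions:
 g(z) = C1 + Integral(C2*airyai(z*(-1/k)^(1/3)) + C3*airybi(z*(-1/k)^(1/3)), z)


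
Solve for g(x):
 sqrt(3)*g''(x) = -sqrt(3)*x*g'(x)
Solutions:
 g(x) = C1 + C2*erf(sqrt(2)*x/2)


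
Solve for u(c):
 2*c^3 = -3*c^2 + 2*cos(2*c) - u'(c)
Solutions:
 u(c) = C1 - c^4/2 - c^3 + sin(2*c)


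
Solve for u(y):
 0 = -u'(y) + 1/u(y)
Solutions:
 u(y) = -sqrt(C1 + 2*y)
 u(y) = sqrt(C1 + 2*y)


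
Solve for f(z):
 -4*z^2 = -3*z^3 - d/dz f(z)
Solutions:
 f(z) = C1 - 3*z^4/4 + 4*z^3/3


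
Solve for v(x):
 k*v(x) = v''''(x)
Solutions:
 v(x) = C1*exp(-k^(1/4)*x) + C2*exp(k^(1/4)*x) + C3*exp(-I*k^(1/4)*x) + C4*exp(I*k^(1/4)*x)


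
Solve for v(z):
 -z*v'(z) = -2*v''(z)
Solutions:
 v(z) = C1 + C2*erfi(z/2)


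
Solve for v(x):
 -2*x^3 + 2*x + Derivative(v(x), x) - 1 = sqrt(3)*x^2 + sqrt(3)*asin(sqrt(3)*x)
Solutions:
 v(x) = C1 + x^4/2 + sqrt(3)*x^3/3 - x^2 + x + sqrt(3)*(x*asin(sqrt(3)*x) + sqrt(3)*sqrt(1 - 3*x^2)/3)


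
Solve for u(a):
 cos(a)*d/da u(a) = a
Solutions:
 u(a) = C1 + Integral(a/cos(a), a)


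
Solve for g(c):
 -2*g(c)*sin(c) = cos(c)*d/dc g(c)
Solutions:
 g(c) = C1*cos(c)^2


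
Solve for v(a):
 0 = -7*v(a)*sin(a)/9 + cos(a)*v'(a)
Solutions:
 v(a) = C1/cos(a)^(7/9)


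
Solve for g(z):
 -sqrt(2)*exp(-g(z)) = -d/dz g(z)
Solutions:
 g(z) = log(C1 + sqrt(2)*z)


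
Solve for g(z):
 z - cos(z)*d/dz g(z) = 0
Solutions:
 g(z) = C1 + Integral(z/cos(z), z)


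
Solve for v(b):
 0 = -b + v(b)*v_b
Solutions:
 v(b) = -sqrt(C1 + b^2)
 v(b) = sqrt(C1 + b^2)


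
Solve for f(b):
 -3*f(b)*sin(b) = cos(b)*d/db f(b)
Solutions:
 f(b) = C1*cos(b)^3


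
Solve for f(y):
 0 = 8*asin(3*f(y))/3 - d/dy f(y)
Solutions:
 Integral(1/asin(3*_y), (_y, f(y))) = C1 + 8*y/3


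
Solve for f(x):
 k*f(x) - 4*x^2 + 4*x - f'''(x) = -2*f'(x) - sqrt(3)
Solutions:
 f(x) = C1*exp(2^(1/3)*x*(6^(1/3)*(-9*k + sqrt(3)*sqrt(27*k^2 - 32))^(1/3)/12 - 2^(1/3)*3^(5/6)*I*(-9*k + sqrt(3)*sqrt(27*k^2 - 32))^(1/3)/12 - 4/((-3^(1/3) + 3^(5/6)*I)*(-9*k + sqrt(3)*sqrt(27*k^2 - 32))^(1/3)))) + C2*exp(2^(1/3)*x*(6^(1/3)*(-9*k + sqrt(3)*sqrt(27*k^2 - 32))^(1/3)/12 + 2^(1/3)*3^(5/6)*I*(-9*k + sqrt(3)*sqrt(27*k^2 - 32))^(1/3)/12 + 4/((3^(1/3) + 3^(5/6)*I)*(-9*k + sqrt(3)*sqrt(27*k^2 - 32))^(1/3)))) + C3*exp(-6^(1/3)*x*(2^(1/3)*(-9*k + sqrt(3)*sqrt(27*k^2 - 32))^(1/3) + 4*3^(1/3)/(-9*k + sqrt(3)*sqrt(27*k^2 - 32))^(1/3))/6) + 4*x^2/k - 4*x/k - sqrt(3)/k - 16*x/k^2 + 8/k^2 + 32/k^3


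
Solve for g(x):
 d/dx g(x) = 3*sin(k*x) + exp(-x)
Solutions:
 g(x) = C1 - exp(-x) - 3*cos(k*x)/k


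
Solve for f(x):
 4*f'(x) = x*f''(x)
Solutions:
 f(x) = C1 + C2*x^5


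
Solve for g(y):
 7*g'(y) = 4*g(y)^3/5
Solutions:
 g(y) = -sqrt(70)*sqrt(-1/(C1 + 4*y))/2
 g(y) = sqrt(70)*sqrt(-1/(C1 + 4*y))/2


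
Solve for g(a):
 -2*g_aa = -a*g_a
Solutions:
 g(a) = C1 + C2*erfi(a/2)


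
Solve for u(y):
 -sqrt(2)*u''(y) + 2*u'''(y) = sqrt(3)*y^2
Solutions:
 u(y) = C1 + C2*y + C3*exp(sqrt(2)*y/2) - sqrt(6)*y^4/24 - sqrt(3)*y^3/3 - sqrt(6)*y^2


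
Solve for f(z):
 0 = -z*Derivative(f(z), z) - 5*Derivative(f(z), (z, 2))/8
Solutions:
 f(z) = C1 + C2*erf(2*sqrt(5)*z/5)


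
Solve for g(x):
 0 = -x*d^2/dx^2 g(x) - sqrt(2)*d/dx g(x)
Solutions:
 g(x) = C1 + C2*x^(1 - sqrt(2))


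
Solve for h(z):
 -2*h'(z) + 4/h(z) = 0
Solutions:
 h(z) = -sqrt(C1 + 4*z)
 h(z) = sqrt(C1 + 4*z)


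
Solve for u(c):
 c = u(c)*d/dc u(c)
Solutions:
 u(c) = -sqrt(C1 + c^2)
 u(c) = sqrt(C1 + c^2)


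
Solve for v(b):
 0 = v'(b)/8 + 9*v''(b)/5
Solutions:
 v(b) = C1 + C2*exp(-5*b/72)


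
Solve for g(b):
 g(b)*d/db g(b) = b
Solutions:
 g(b) = -sqrt(C1 + b^2)
 g(b) = sqrt(C1 + b^2)


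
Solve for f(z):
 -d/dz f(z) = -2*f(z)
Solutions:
 f(z) = C1*exp(2*z)


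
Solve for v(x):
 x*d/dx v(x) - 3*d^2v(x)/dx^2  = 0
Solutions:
 v(x) = C1 + C2*erfi(sqrt(6)*x/6)


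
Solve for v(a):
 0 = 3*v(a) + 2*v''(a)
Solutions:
 v(a) = C1*sin(sqrt(6)*a/2) + C2*cos(sqrt(6)*a/2)


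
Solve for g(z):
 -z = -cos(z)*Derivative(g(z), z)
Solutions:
 g(z) = C1 + Integral(z/cos(z), z)


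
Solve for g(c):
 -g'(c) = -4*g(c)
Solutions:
 g(c) = C1*exp(4*c)


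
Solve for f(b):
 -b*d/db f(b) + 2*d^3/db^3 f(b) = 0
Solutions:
 f(b) = C1 + Integral(C2*airyai(2^(2/3)*b/2) + C3*airybi(2^(2/3)*b/2), b)


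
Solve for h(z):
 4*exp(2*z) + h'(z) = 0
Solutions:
 h(z) = C1 - 2*exp(2*z)


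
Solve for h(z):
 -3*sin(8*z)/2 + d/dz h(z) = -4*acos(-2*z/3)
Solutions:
 h(z) = C1 - 4*z*acos(-2*z/3) - 2*sqrt(9 - 4*z^2) - 3*cos(8*z)/16


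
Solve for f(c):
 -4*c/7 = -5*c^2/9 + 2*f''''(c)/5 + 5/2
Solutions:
 f(c) = C1 + C2*c + C3*c^2 + C4*c^3 + 5*c^6/1296 - c^5/84 - 25*c^4/96


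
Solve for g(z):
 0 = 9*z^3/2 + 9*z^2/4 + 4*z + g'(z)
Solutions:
 g(z) = C1 - 9*z^4/8 - 3*z^3/4 - 2*z^2


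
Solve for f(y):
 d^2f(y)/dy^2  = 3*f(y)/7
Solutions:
 f(y) = C1*exp(-sqrt(21)*y/7) + C2*exp(sqrt(21)*y/7)


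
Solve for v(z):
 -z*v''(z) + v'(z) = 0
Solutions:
 v(z) = C1 + C2*z^2


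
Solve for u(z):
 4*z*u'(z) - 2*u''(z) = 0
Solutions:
 u(z) = C1 + C2*erfi(z)


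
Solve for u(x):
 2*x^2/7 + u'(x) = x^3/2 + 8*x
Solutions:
 u(x) = C1 + x^4/8 - 2*x^3/21 + 4*x^2


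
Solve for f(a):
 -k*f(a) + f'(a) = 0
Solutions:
 f(a) = C1*exp(a*k)


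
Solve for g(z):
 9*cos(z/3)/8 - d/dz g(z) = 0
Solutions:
 g(z) = C1 + 27*sin(z/3)/8


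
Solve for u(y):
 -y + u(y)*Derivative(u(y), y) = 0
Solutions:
 u(y) = -sqrt(C1 + y^2)
 u(y) = sqrt(C1 + y^2)


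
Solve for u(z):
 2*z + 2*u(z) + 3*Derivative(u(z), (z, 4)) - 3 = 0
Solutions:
 u(z) = -z + (C1*sin(6^(3/4)*z/6) + C2*cos(6^(3/4)*z/6))*exp(-6^(3/4)*z/6) + (C3*sin(6^(3/4)*z/6) + C4*cos(6^(3/4)*z/6))*exp(6^(3/4)*z/6) + 3/2


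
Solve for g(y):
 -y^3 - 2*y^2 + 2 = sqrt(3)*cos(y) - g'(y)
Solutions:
 g(y) = C1 + y^4/4 + 2*y^3/3 - 2*y + sqrt(3)*sin(y)


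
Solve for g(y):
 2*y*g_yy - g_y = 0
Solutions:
 g(y) = C1 + C2*y^(3/2)


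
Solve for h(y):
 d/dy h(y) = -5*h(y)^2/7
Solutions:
 h(y) = 7/(C1 + 5*y)


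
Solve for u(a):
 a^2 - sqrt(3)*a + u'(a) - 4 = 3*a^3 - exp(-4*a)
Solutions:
 u(a) = C1 + 3*a^4/4 - a^3/3 + sqrt(3)*a^2/2 + 4*a + exp(-4*a)/4


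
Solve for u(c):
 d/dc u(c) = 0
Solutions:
 u(c) = C1


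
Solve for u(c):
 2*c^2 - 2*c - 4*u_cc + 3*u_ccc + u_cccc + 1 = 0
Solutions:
 u(c) = C1 + C2*c + C3*exp(-4*c) + C4*exp(c) + c^4/24 + c^3/24 + 11*c^2/32


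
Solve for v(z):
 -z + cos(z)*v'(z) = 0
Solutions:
 v(z) = C1 + Integral(z/cos(z), z)


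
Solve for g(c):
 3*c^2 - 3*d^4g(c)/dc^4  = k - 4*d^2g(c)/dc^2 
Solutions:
 g(c) = C1 + C2*c + C3*exp(-2*sqrt(3)*c/3) + C4*exp(2*sqrt(3)*c/3) - c^4/16 + c^2*(2*k - 9)/16


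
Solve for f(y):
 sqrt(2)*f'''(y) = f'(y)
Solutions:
 f(y) = C1 + C2*exp(-2^(3/4)*y/2) + C3*exp(2^(3/4)*y/2)


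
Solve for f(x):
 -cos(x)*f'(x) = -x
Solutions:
 f(x) = C1 + Integral(x/cos(x), x)


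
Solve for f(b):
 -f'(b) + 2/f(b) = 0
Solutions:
 f(b) = -sqrt(C1 + 4*b)
 f(b) = sqrt(C1 + 4*b)


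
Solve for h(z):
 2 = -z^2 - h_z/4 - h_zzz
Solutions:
 h(z) = C1 + C2*sin(z/2) + C3*cos(z/2) - 4*z^3/3 + 24*z


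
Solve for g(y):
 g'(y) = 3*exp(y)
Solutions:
 g(y) = C1 + 3*exp(y)


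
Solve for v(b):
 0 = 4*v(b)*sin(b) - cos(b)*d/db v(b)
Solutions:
 v(b) = C1/cos(b)^4


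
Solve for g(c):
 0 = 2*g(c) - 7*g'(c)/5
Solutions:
 g(c) = C1*exp(10*c/7)


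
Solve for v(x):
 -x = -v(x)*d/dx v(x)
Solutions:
 v(x) = -sqrt(C1 + x^2)
 v(x) = sqrt(C1 + x^2)


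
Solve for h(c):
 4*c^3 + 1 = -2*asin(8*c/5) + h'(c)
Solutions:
 h(c) = C1 + c^4 + 2*c*asin(8*c/5) + c + sqrt(25 - 64*c^2)/4


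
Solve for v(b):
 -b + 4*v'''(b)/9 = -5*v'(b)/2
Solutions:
 v(b) = C1 + C2*sin(3*sqrt(10)*b/4) + C3*cos(3*sqrt(10)*b/4) + b^2/5


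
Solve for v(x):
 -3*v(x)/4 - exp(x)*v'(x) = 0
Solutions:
 v(x) = C1*exp(3*exp(-x)/4)


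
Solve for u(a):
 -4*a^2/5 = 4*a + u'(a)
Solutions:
 u(a) = C1 - 4*a^3/15 - 2*a^2


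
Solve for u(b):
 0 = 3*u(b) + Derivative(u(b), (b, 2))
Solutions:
 u(b) = C1*sin(sqrt(3)*b) + C2*cos(sqrt(3)*b)


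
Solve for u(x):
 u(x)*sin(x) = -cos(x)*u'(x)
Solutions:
 u(x) = C1*cos(x)


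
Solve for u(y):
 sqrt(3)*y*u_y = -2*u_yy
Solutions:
 u(y) = C1 + C2*erf(3^(1/4)*y/2)


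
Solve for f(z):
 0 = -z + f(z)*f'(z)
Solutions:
 f(z) = -sqrt(C1 + z^2)
 f(z) = sqrt(C1 + z^2)


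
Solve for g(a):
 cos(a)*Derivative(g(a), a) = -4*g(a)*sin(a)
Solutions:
 g(a) = C1*cos(a)^4


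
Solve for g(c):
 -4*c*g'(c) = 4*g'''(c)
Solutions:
 g(c) = C1 + Integral(C2*airyai(-c) + C3*airybi(-c), c)


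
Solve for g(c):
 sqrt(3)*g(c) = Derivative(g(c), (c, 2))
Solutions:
 g(c) = C1*exp(-3^(1/4)*c) + C2*exp(3^(1/4)*c)


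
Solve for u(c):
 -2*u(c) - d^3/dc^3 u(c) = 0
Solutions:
 u(c) = C3*exp(-2^(1/3)*c) + (C1*sin(2^(1/3)*sqrt(3)*c/2) + C2*cos(2^(1/3)*sqrt(3)*c/2))*exp(2^(1/3)*c/2)


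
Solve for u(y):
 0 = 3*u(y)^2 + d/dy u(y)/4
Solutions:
 u(y) = 1/(C1 + 12*y)


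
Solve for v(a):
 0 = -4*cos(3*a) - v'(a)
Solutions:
 v(a) = C1 - 4*sin(3*a)/3


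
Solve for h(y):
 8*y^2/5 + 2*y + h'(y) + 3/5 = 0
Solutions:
 h(y) = C1 - 8*y^3/15 - y^2 - 3*y/5


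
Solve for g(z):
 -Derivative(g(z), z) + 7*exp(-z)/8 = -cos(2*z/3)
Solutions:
 g(z) = C1 + 3*sin(2*z/3)/2 - 7*exp(-z)/8


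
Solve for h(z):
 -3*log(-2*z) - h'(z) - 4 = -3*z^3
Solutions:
 h(z) = C1 + 3*z^4/4 - 3*z*log(-z) + z*(-3*log(2) - 1)


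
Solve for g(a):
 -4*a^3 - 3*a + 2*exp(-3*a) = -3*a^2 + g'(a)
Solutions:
 g(a) = C1 - a^4 + a^3 - 3*a^2/2 - 2*exp(-3*a)/3


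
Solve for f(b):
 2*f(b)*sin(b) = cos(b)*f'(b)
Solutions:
 f(b) = C1/cos(b)^2


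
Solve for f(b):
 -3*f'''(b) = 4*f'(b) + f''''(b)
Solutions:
 f(b) = C1 + C2*exp(b*(-1 + 1/(2*(2*sqrt(2) + 3)^(1/3)) + (2*sqrt(2) + 3)^(1/3)/2))*sin(sqrt(3)*b*(-(2*sqrt(2) + 3)^(1/3) + (2*sqrt(2) + 3)^(-1/3))/2) + C3*exp(b*(-1 + 1/(2*(2*sqrt(2) + 3)^(1/3)) + (2*sqrt(2) + 3)^(1/3)/2))*cos(sqrt(3)*b*(-(2*sqrt(2) + 3)^(1/3) + (2*sqrt(2) + 3)^(-1/3))/2) + C4*exp(-b*((2*sqrt(2) + 3)^(-1/3) + 1 + (2*sqrt(2) + 3)^(1/3)))


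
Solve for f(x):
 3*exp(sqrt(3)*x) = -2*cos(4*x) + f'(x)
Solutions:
 f(x) = C1 + sqrt(3)*exp(sqrt(3)*x) + sin(4*x)/2


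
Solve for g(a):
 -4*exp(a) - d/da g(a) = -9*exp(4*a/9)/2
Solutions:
 g(a) = C1 + 81*exp(4*a/9)/8 - 4*exp(a)


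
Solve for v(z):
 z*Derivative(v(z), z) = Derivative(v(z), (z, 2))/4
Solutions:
 v(z) = C1 + C2*erfi(sqrt(2)*z)


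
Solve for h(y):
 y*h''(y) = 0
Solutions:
 h(y) = C1 + C2*y


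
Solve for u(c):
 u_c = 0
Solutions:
 u(c) = C1


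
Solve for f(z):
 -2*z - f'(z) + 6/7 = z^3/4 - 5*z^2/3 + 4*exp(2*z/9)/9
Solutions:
 f(z) = C1 - z^4/16 + 5*z^3/9 - z^2 + 6*z/7 - 2*exp(2*z/9)


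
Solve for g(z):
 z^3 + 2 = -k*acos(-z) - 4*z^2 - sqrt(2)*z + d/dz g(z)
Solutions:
 g(z) = C1 + k*(z*acos(-z) + sqrt(1 - z^2)) + z^4/4 + 4*z^3/3 + sqrt(2)*z^2/2 + 2*z


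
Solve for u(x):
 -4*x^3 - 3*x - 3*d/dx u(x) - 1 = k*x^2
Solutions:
 u(x) = C1 - k*x^3/9 - x^4/3 - x^2/2 - x/3


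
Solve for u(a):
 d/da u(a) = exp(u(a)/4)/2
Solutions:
 u(a) = 4*log(-1/(C1 + a)) + 12*log(2)
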